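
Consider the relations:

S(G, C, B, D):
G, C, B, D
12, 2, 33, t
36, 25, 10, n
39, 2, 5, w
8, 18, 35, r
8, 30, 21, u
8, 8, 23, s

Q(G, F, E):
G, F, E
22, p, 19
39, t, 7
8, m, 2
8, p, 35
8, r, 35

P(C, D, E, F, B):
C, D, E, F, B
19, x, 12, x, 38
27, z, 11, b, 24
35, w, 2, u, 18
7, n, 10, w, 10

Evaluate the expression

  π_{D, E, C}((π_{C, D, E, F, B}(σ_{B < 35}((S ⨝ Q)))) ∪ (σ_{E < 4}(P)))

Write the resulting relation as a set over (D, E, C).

{(s, 2, 8), (s, 35, 8), (u, 2, 30), (u, 35, 30), (w, 2, 35), (w, 7, 2)}

Natural join on G: {(39, 2, 5, w, t, 7), (8, 18, 35, r, m, 2), (8, 18, 35, r, p, 35), (8, 18, 35, r, r, 35), (8, 30, 21, u, m, 2), (8, 30, 21, u, p, 35), (8, 30, 21, u, r, 35), (8, 8, 23, s, m, 2), (8, 8, 23, s, p, 35), (8, 8, 23, s, r, 35)}
Filtering on B < 35 leaves {(39, 2, 5, w, t, 7), (8, 30, 21, u, m, 2), (8, 30, 21, u, p, 35), (8, 30, 21, u, r, 35), (8, 8, 23, s, m, 2), (8, 8, 23, s, p, 35), (8, 8, 23, s, r, 35)}.
π_{C, D, E, F, B} gives {(2, w, 7, t, 5), (30, u, 2, m, 21), (30, u, 35, p, 21), (30, u, 35, r, 21), (8, s, 2, m, 23), (8, s, 35, p, 23), (8, s, 35, r, 23)}.
Filtering on E < 4 leaves {(35, w, 2, u, 18)}.
Union: {(2, w, 7, t, 5), (30, u, 2, m, 21), (30, u, 35, p, 21), (30, u, 35, r, 21), (8, s, 2, m, 23), (8, s, 35, p, 23), (8, s, 35, r, 23)} with {(35, w, 2, u, 18)} → {(2, w, 7, t, 5), (30, u, 2, m, 21), (30, u, 35, p, 21), (30, u, 35, r, 21), (35, w, 2, u, 18), (8, s, 2, m, 23), (8, s, 35, p, 23), (8, s, 35, r, 23)}
π_{D, E, C} gives {(s, 2, 8), (s, 35, 8), (u, 2, 30), (u, 35, 30), (w, 2, 35), (w, 7, 2)} (2 duplicate(s) eliminated).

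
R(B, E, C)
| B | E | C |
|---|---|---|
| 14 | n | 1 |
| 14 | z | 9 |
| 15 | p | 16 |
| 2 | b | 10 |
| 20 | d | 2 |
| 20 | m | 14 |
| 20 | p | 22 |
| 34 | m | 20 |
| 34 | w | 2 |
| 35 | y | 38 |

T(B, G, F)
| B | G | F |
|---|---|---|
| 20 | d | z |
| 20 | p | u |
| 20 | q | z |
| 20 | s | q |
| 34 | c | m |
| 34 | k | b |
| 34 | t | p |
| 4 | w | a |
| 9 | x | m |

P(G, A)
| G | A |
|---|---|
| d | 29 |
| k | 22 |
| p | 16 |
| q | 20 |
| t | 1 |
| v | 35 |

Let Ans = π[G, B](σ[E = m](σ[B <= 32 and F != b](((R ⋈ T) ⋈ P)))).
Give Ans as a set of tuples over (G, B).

Joining R and T on B yields {(20, d, 2, d, z), (20, d, 2, p, u), (20, d, 2, q, z), (20, d, 2, s, q), (20, m, 14, d, z), (20, m, 14, p, u), (20, m, 14, q, z), (20, m, 14, s, q), (20, p, 22, d, z), (20, p, 22, p, u), (20, p, 22, q, z), (20, p, 22, s, q), (34, m, 20, c, m), (34, m, 20, k, b), (34, m, 20, t, p), (34, w, 2, c, m), (34, w, 2, k, b), (34, w, 2, t, p)}.
Joining (R ⋈ T) and P on G yields {(20, d, 2, d, z, 29), (20, d, 2, p, u, 16), (20, d, 2, q, z, 20), (20, m, 14, d, z, 29), (20, m, 14, p, u, 16), (20, m, 14, q, z, 20), (20, p, 22, d, z, 29), (20, p, 22, p, u, 16), (20, p, 22, q, z, 20), (34, m, 20, k, b, 22), (34, m, 20, t, p, 1), (34, w, 2, k, b, 22), (34, w, 2, t, p, 1)}.
σ[B <= 32 and F != b]: keep tuples satisfying B <= 32 and F != b → {(20, d, 2, d, z, 29), (20, d, 2, p, u, 16), (20, d, 2, q, z, 20), (20, m, 14, d, z, 29), (20, m, 14, p, u, 16), (20, m, 14, q, z, 20), (20, p, 22, d, z, 29), (20, p, 22, p, u, 16), (20, p, 22, q, z, 20)}
σ[E = m]: keep tuples satisfying E = m → {(20, m, 14, d, z, 29), (20, m, 14, p, u, 16), (20, m, 14, q, z, 20)}
π[G, B]: project onto (G, B) → {(d, 20), (p, 20), (q, 20)}

{(d, 20), (p, 20), (q, 20)}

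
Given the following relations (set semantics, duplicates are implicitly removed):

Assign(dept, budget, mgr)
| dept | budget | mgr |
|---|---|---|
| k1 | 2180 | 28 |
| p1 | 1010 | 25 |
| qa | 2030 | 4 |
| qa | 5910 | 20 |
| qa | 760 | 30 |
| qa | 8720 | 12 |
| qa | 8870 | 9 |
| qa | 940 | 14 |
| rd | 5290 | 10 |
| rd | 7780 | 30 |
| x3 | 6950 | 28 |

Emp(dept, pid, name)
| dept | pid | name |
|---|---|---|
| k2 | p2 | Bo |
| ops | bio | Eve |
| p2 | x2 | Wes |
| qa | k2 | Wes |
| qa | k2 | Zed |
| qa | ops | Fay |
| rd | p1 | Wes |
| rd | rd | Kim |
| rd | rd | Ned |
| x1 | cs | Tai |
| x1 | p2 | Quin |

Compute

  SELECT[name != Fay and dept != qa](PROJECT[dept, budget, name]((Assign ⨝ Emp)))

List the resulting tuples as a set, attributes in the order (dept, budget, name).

{(rd, 5290, Kim), (rd, 5290, Ned), (rd, 5290, Wes), (rd, 7780, Kim), (rd, 7780, Ned), (rd, 7780, Wes)}

Assign ⋈ Emp (natural join on dept): {(qa, 2030, 4, k2, Wes), (qa, 2030, 4, k2, Zed), (qa, 2030, 4, ops, Fay), (qa, 5910, 20, k2, Wes), (qa, 5910, 20, k2, Zed), (qa, 5910, 20, ops, Fay), (qa, 760, 30, k2, Wes), (qa, 760, 30, k2, Zed), (qa, 760, 30, ops, Fay), (qa, 8720, 12, k2, Wes), (qa, 8720, 12, k2, Zed), (qa, 8720, 12, ops, Fay), (qa, 8870, 9, k2, Wes), (qa, 8870, 9, k2, Zed), (qa, 8870, 9, ops, Fay), (qa, 940, 14, k2, Wes), (qa, 940, 14, k2, Zed), (qa, 940, 14, ops, Fay), (rd, 5290, 10, p1, Wes), (rd, 5290, 10, rd, Kim), (rd, 5290, 10, rd, Ned), (rd, 7780, 30, p1, Wes), (rd, 7780, 30, rd, Kim), (rd, 7780, 30, rd, Ned)}
π[dept, budget, name]: project onto (dept, budget, name) → {(qa, 2030, Fay), (qa, 2030, Wes), (qa, 2030, Zed), (qa, 5910, Fay), (qa, 5910, Wes), (qa, 5910, Zed), (qa, 760, Fay), (qa, 760, Wes), (qa, 760, Zed), (qa, 8720, Fay), (qa, 8720, Wes), (qa, 8720, Zed), (qa, 8870, Fay), (qa, 8870, Wes), (qa, 8870, Zed), (qa, 940, Fay), (qa, 940, Wes), (qa, 940, Zed), (rd, 5290, Kim), (rd, 5290, Ned), (rd, 5290, Wes), (rd, 7780, Kim), (rd, 7780, Ned), (rd, 7780, Wes)}
Filtering on name != Fay and dept != qa leaves {(rd, 5290, Kim), (rd, 5290, Ned), (rd, 5290, Wes), (rd, 7780, Kim), (rd, 7780, Ned), (rd, 7780, Wes)}.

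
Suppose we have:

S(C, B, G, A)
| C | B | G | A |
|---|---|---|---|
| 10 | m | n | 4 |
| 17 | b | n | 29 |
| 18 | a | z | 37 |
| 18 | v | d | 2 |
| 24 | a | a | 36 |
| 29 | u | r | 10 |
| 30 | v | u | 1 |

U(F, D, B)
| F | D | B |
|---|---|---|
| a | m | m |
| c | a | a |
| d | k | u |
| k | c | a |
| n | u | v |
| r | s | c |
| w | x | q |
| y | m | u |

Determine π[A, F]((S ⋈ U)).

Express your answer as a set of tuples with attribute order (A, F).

{(1, n), (10, d), (10, y), (2, n), (36, c), (36, k), (37, c), (37, k), (4, a)}

Joining S and U on B yields {(10, m, n, 4, a, m), (18, a, z, 37, c, a), (18, a, z, 37, k, c), (18, v, d, 2, n, u), (24, a, a, 36, c, a), (24, a, a, 36, k, c), (29, u, r, 10, d, k), (29, u, r, 10, y, m), (30, v, u, 1, n, u)}.
π_{A, F} gives {(1, n), (10, d), (10, y), (2, n), (36, c), (36, k), (37, c), (37, k), (4, a)}.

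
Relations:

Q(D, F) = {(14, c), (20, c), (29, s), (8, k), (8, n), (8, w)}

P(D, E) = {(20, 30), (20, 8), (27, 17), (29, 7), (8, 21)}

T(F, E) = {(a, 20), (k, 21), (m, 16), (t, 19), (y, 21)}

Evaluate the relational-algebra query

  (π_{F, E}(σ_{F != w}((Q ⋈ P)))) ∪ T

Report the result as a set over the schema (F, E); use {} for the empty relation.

{(a, 20), (c, 30), (c, 8), (k, 21), (m, 16), (n, 21), (s, 7), (t, 19), (y, 21)}

Natural join on D: {(20, c, 30), (20, c, 8), (29, s, 7), (8, k, 21), (8, n, 21), (8, w, 21)}
Filtering on F != w leaves {(20, c, 30), (20, c, 8), (29, s, 7), (8, k, 21), (8, n, 21)}.
π[F, E]: project onto (F, E) → {(c, 30), (c, 8), (k, 21), (n, 21), (s, 7)}
Union: {(c, 30), (c, 8), (k, 21), (n, 21), (s, 7)} with {(a, 20), (k, 21), (m, 16), (t, 19), (y, 21)} → {(a, 20), (c, 30), (c, 8), (k, 21), (m, 16), (n, 21), (s, 7), (t, 19), (y, 21)}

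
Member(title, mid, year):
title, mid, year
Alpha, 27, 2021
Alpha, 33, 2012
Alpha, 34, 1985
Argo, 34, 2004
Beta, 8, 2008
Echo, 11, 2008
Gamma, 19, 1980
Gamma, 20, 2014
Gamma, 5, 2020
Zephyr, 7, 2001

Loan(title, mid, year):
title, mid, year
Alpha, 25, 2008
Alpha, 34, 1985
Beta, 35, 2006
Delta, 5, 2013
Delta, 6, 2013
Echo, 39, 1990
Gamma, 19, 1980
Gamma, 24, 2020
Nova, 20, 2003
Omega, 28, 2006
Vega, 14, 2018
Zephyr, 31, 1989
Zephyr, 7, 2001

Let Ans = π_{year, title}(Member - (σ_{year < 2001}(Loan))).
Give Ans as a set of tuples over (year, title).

{(2001, Zephyr), (2004, Argo), (2008, Beta), (2008, Echo), (2012, Alpha), (2014, Gamma), (2020, Gamma), (2021, Alpha)}

Apply σ_{year < 2001}; surviving tuples: {(Alpha, 34, 1985), (Echo, 39, 1990), (Gamma, 19, 1980), (Zephyr, 31, 1989)}
Taking the difference: {(Alpha, 27, 2021), (Alpha, 33, 2012), (Argo, 34, 2004), (Beta, 8, 2008), (Echo, 11, 2008), (Gamma, 20, 2014), (Gamma, 5, 2020), (Zephyr, 7, 2001)}
π_{year, title} gives {(2001, Zephyr), (2004, Argo), (2008, Beta), (2008, Echo), (2012, Alpha), (2014, Gamma), (2020, Gamma), (2021, Alpha)}.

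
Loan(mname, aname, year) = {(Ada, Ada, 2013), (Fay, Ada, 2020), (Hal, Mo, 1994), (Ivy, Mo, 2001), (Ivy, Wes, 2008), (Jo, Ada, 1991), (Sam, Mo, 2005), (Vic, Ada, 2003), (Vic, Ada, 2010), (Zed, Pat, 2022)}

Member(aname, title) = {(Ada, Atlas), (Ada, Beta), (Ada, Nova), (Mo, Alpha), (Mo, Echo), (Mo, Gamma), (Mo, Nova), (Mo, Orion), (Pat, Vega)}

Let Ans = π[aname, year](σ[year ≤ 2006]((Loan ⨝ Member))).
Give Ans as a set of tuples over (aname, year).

{(Ada, 1991), (Ada, 2003), (Mo, 1994), (Mo, 2001), (Mo, 2005)}

Natural join on aname: {(Ada, Ada, 2013, Atlas), (Ada, Ada, 2013, Beta), (Ada, Ada, 2013, Nova), (Fay, Ada, 2020, Atlas), (Fay, Ada, 2020, Beta), (Fay, Ada, 2020, Nova), (Hal, Mo, 1994, Alpha), (Hal, Mo, 1994, Echo), (Hal, Mo, 1994, Gamma), (Hal, Mo, 1994, Nova), (Hal, Mo, 1994, Orion), (Ivy, Mo, 2001, Alpha), (Ivy, Mo, 2001, Echo), (Ivy, Mo, 2001, Gamma), (Ivy, Mo, 2001, Nova), (Ivy, Mo, 2001, Orion), (Jo, Ada, 1991, Atlas), (Jo, Ada, 1991, Beta), (Jo, Ada, 1991, Nova), (Sam, Mo, 2005, Alpha), (Sam, Mo, 2005, Echo), (Sam, Mo, 2005, Gamma), (Sam, Mo, 2005, Nova), (Sam, Mo, 2005, Orion), (Vic, Ada, 2003, Atlas), (Vic, Ada, 2003, Beta), (Vic, Ada, 2003, Nova), (Vic, Ada, 2010, Atlas), (Vic, Ada, 2010, Beta), (Vic, Ada, 2010, Nova), (Zed, Pat, 2022, Vega)}
Selection year ≤ 2006: {(Hal, Mo, 1994, Alpha), (Hal, Mo, 1994, Echo), (Hal, Mo, 1994, Gamma), (Hal, Mo, 1994, Nova), (Hal, Mo, 1994, Orion), (Ivy, Mo, 2001, Alpha), (Ivy, Mo, 2001, Echo), (Ivy, Mo, 2001, Gamma), (Ivy, Mo, 2001, Nova), (Ivy, Mo, 2001, Orion), (Jo, Ada, 1991, Atlas), (Jo, Ada, 1991, Beta), (Jo, Ada, 1991, Nova), (Sam, Mo, 2005, Alpha), (Sam, Mo, 2005, Echo), (Sam, Mo, 2005, Gamma), (Sam, Mo, 2005, Nova), (Sam, Mo, 2005, Orion), (Vic, Ada, 2003, Atlas), (Vic, Ada, 2003, Beta), (Vic, Ada, 2003, Nova)}
Projecting to aname, year (16 duplicate(s) eliminated): {(Ada, 1991), (Ada, 2003), (Mo, 1994), (Mo, 2001), (Mo, 2005)}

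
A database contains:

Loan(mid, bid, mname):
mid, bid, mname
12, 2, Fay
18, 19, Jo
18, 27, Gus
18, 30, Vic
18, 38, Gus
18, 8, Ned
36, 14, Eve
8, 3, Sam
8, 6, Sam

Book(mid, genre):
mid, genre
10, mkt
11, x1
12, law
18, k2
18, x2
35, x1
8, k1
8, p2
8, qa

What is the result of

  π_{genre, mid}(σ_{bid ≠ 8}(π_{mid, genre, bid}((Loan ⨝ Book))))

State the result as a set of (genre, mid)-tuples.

Natural join on mid: {(12, 2, Fay, law), (18, 19, Jo, k2), (18, 19, Jo, x2), (18, 27, Gus, k2), (18, 27, Gus, x2), (18, 30, Vic, k2), (18, 30, Vic, x2), (18, 38, Gus, k2), (18, 38, Gus, x2), (18, 8, Ned, k2), (18, 8, Ned, x2), (8, 3, Sam, k1), (8, 3, Sam, p2), (8, 3, Sam, qa), (8, 6, Sam, k1), (8, 6, Sam, p2), (8, 6, Sam, qa)}
π[mid, genre, bid]: project onto (mid, genre, bid) → {(12, law, 2), (18, k2, 19), (18, k2, 27), (18, k2, 30), (18, k2, 38), (18, k2, 8), (18, x2, 19), (18, x2, 27), (18, x2, 30), (18, x2, 38), (18, x2, 8), (8, k1, 3), (8, k1, 6), (8, p2, 3), (8, p2, 6), (8, qa, 3), (8, qa, 6)}
Apply σ_{bid ≠ 8}; surviving tuples: {(12, law, 2), (18, k2, 19), (18, k2, 27), (18, k2, 30), (18, k2, 38), (18, x2, 19), (18, x2, 27), (18, x2, 30), (18, x2, 38), (8, k1, 3), (8, k1, 6), (8, p2, 3), (8, p2, 6), (8, qa, 3), (8, qa, 6)}
π[genre, mid]: project onto (genre, mid) (9 duplicate(s) eliminated) → {(k1, 8), (k2, 18), (law, 12), (p2, 8), (qa, 8), (x2, 18)}

{(k1, 8), (k2, 18), (law, 12), (p2, 8), (qa, 8), (x2, 18)}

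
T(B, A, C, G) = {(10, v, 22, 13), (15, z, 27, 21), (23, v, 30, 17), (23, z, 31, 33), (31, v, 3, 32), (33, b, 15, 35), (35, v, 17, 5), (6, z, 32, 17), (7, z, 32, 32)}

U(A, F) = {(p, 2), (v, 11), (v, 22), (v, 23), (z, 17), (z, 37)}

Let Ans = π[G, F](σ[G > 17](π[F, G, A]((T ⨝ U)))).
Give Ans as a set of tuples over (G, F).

Natural join on A: {(10, v, 22, 13, 11), (10, v, 22, 13, 22), (10, v, 22, 13, 23), (15, z, 27, 21, 17), (15, z, 27, 21, 37), (23, v, 30, 17, 11), (23, v, 30, 17, 22), (23, v, 30, 17, 23), (23, z, 31, 33, 17), (23, z, 31, 33, 37), (31, v, 3, 32, 11), (31, v, 3, 32, 22), (31, v, 3, 32, 23), (35, v, 17, 5, 11), (35, v, 17, 5, 22), (35, v, 17, 5, 23), (6, z, 32, 17, 17), (6, z, 32, 17, 37), (7, z, 32, 32, 17), (7, z, 32, 32, 37)}
π_{F, G, A} gives {(11, 13, v), (11, 17, v), (11, 32, v), (11, 5, v), (17, 17, z), (17, 21, z), (17, 32, z), (17, 33, z), (22, 13, v), (22, 17, v), (22, 32, v), (22, 5, v), (23, 13, v), (23, 17, v), (23, 32, v), (23, 5, v), (37, 17, z), (37, 21, z), (37, 32, z), (37, 33, z)}.
σ[G > 17]: keep tuples satisfying G > 17 → {(11, 32, v), (17, 21, z), (17, 32, z), (17, 33, z), (22, 32, v), (23, 32, v), (37, 21, z), (37, 32, z), (37, 33, z)}
π_{G, F} gives {(21, 17), (21, 37), (32, 11), (32, 17), (32, 22), (32, 23), (32, 37), (33, 17), (33, 37)}.

{(21, 17), (21, 37), (32, 11), (32, 17), (32, 22), (32, 23), (32, 37), (33, 17), (33, 37)}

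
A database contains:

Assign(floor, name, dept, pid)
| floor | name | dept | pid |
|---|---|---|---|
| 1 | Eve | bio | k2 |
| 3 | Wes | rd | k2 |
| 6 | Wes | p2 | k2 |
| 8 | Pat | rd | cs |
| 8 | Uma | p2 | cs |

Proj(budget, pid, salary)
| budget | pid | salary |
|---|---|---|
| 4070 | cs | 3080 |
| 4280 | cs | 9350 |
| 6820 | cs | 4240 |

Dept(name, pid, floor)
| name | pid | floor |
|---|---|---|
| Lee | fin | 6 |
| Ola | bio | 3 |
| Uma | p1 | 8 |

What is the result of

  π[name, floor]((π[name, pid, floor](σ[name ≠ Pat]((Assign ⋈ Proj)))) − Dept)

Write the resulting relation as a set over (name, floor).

Assign ⋈ Proj (natural join on pid): {(8, Pat, rd, cs, 4070, 3080), (8, Pat, rd, cs, 4280, 9350), (8, Pat, rd, cs, 6820, 4240), (8, Uma, p2, cs, 4070, 3080), (8, Uma, p2, cs, 4280, 9350), (8, Uma, p2, cs, 6820, 4240)}
Apply σ_{name ≠ Pat}; surviving tuples: {(8, Uma, p2, cs, 4070, 3080), (8, Uma, p2, cs, 4280, 9350), (8, Uma, p2, cs, 6820, 4240)}
π[name, pid, floor]: project onto (name, pid, floor) (2 duplicate(s) eliminated) → {(Uma, cs, 8)}
Set difference of the two operands is {(Uma, cs, 8)}.
π[name, floor]: project onto (name, floor) → {(Uma, 8)}

{(Uma, 8)}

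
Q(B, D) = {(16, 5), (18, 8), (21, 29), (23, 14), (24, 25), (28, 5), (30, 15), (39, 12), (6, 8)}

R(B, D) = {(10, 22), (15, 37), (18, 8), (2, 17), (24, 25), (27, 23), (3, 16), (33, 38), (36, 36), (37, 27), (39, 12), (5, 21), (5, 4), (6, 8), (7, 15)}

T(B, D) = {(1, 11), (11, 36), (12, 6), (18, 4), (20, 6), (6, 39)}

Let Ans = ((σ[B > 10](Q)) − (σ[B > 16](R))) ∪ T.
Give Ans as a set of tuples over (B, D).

Apply σ_{B > 10}; surviving tuples: {(16, 5), (18, 8), (21, 29), (23, 14), (24, 25), (28, 5), (30, 15), (39, 12)}
Apply σ_{B > 16}; surviving tuples: {(18, 8), (24, 25), (27, 23), (33, 38), (36, 36), (37, 27), (39, 12)}
Set difference of the two operands is {(16, 5), (21, 29), (23, 14), (28, 5), (30, 15)}.
Set union of the two operands is {(1, 11), (11, 36), (12, 6), (16, 5), (18, 4), (20, 6), (21, 29), (23, 14), (28, 5), (30, 15), (6, 39)}.

{(1, 11), (11, 36), (12, 6), (16, 5), (18, 4), (20, 6), (21, 29), (23, 14), (28, 5), (30, 15), (6, 39)}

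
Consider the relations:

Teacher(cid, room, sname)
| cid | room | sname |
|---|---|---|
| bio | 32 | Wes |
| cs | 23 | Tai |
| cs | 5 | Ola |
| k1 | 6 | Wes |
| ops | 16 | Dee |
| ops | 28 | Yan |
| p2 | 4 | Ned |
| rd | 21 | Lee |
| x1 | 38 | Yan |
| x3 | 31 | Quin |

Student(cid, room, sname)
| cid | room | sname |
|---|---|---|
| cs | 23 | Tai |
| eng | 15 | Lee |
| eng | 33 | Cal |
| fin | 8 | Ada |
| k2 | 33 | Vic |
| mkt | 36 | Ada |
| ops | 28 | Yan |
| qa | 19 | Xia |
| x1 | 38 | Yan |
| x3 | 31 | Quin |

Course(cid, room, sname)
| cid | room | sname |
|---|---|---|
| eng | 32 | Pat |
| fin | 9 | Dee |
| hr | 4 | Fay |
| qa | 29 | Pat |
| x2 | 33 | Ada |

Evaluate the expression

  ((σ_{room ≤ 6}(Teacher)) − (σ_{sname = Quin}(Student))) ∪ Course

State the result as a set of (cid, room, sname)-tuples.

Selection room ≤ 6: {(cs, 5, Ola), (k1, 6, Wes), (p2, 4, Ned)}
Selection sname = Quin: {(x3, 31, Quin)}
Difference: {(cs, 5, Ola), (k1, 6, Wes), (p2, 4, Ned)} with {(x3, 31, Quin)} → {(cs, 5, Ola), (k1, 6, Wes), (p2, 4, Ned)}
Union: {(cs, 5, Ola), (k1, 6, Wes), (p2, 4, Ned)} with {(eng, 32, Pat), (fin, 9, Dee), (hr, 4, Fay), (qa, 29, Pat), (x2, 33, Ada)} → {(cs, 5, Ola), (eng, 32, Pat), (fin, 9, Dee), (hr, 4, Fay), (k1, 6, Wes), (p2, 4, Ned), (qa, 29, Pat), (x2, 33, Ada)}

{(cs, 5, Ola), (eng, 32, Pat), (fin, 9, Dee), (hr, 4, Fay), (k1, 6, Wes), (p2, 4, Ned), (qa, 29, Pat), (x2, 33, Ada)}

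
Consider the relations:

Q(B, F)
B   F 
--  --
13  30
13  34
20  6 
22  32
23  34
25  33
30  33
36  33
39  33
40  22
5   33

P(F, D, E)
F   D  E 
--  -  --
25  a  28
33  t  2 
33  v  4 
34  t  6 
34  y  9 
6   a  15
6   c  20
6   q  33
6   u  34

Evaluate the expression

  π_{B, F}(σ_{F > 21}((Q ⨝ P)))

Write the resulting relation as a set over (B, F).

Joining Q and P on F yields {(13, 34, t, 6), (13, 34, y, 9), (20, 6, a, 15), (20, 6, c, 20), (20, 6, q, 33), (20, 6, u, 34), (23, 34, t, 6), (23, 34, y, 9), (25, 33, t, 2), (25, 33, v, 4), (30, 33, t, 2), (30, 33, v, 4), (36, 33, t, 2), (36, 33, v, 4), (39, 33, t, 2), (39, 33, v, 4), (5, 33, t, 2), (5, 33, v, 4)}.
Selection F > 21: {(13, 34, t, 6), (13, 34, y, 9), (23, 34, t, 6), (23, 34, y, 9), (25, 33, t, 2), (25, 33, v, 4), (30, 33, t, 2), (30, 33, v, 4), (36, 33, t, 2), (36, 33, v, 4), (39, 33, t, 2), (39, 33, v, 4), (5, 33, t, 2), (5, 33, v, 4)}
Keep only column(s) B, F (7 duplicate(s) eliminated): {(13, 34), (23, 34), (25, 33), (30, 33), (36, 33), (39, 33), (5, 33)}

{(13, 34), (23, 34), (25, 33), (30, 33), (36, 33), (39, 33), (5, 33)}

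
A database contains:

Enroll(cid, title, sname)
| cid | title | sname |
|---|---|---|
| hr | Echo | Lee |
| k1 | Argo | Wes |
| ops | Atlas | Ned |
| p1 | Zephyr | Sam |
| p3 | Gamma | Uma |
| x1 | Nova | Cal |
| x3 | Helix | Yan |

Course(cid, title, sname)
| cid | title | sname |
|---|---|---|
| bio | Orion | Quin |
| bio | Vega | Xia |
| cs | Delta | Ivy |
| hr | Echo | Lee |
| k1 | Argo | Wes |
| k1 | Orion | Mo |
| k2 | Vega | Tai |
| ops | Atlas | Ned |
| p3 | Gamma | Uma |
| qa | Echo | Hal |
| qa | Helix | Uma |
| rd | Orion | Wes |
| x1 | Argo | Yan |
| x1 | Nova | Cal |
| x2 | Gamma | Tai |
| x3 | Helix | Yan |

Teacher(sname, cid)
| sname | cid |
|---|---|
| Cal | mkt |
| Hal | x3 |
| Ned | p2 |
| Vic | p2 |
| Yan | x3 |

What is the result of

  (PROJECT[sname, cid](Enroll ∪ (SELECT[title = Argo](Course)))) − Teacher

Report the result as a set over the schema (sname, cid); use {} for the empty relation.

σ[title = Argo]: keep tuples satisfying title = Argo → {(k1, Argo, Wes), (x1, Argo, Yan)}
Set union of the two operands is {(hr, Echo, Lee), (k1, Argo, Wes), (ops, Atlas, Ned), (p1, Zephyr, Sam), (p3, Gamma, Uma), (x1, Argo, Yan), (x1, Nova, Cal), (x3, Helix, Yan)}.
Keep only column(s) sname, cid: {(Cal, x1), (Lee, hr), (Ned, ops), (Sam, p1), (Uma, p3), (Wes, k1), (Yan, x1), (Yan, x3)}
Set difference of the two operands is {(Cal, x1), (Lee, hr), (Ned, ops), (Sam, p1), (Uma, p3), (Wes, k1), (Yan, x1)}.

{(Cal, x1), (Lee, hr), (Ned, ops), (Sam, p1), (Uma, p3), (Wes, k1), (Yan, x1)}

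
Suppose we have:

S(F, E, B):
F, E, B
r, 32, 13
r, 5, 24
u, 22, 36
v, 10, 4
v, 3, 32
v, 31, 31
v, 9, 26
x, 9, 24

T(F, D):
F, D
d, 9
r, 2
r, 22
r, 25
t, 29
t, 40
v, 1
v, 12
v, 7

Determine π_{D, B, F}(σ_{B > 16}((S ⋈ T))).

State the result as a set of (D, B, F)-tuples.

{(1, 26, v), (1, 31, v), (1, 32, v), (12, 26, v), (12, 31, v), (12, 32, v), (2, 24, r), (22, 24, r), (25, 24, r), (7, 26, v), (7, 31, v), (7, 32, v)}

Natural join on F: {(r, 32, 13, 2), (r, 32, 13, 22), (r, 32, 13, 25), (r, 5, 24, 2), (r, 5, 24, 22), (r, 5, 24, 25), (v, 10, 4, 1), (v, 10, 4, 12), (v, 10, 4, 7), (v, 3, 32, 1), (v, 3, 32, 12), (v, 3, 32, 7), (v, 31, 31, 1), (v, 31, 31, 12), (v, 31, 31, 7), (v, 9, 26, 1), (v, 9, 26, 12), (v, 9, 26, 7)}
Filtering on B > 16 leaves {(r, 5, 24, 2), (r, 5, 24, 22), (r, 5, 24, 25), (v, 3, 32, 1), (v, 3, 32, 12), (v, 3, 32, 7), (v, 31, 31, 1), (v, 31, 31, 12), (v, 31, 31, 7), (v, 9, 26, 1), (v, 9, 26, 12), (v, 9, 26, 7)}.
π_{D, B, F} gives {(1, 26, v), (1, 31, v), (1, 32, v), (12, 26, v), (12, 31, v), (12, 32, v), (2, 24, r), (22, 24, r), (25, 24, r), (7, 26, v), (7, 31, v), (7, 32, v)}.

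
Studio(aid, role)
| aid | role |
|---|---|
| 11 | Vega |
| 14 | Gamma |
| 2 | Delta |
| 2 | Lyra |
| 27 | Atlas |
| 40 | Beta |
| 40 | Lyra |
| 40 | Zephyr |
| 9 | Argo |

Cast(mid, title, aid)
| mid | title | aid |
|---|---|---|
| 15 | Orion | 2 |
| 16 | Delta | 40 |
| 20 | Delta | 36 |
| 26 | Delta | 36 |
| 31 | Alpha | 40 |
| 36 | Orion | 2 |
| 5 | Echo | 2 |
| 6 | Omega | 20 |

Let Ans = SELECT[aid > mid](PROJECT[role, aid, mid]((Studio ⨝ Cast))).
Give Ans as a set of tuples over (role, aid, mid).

Natural join on aid: {(2, Delta, 15, Orion), (2, Delta, 36, Orion), (2, Delta, 5, Echo), (2, Lyra, 15, Orion), (2, Lyra, 36, Orion), (2, Lyra, 5, Echo), (40, Beta, 16, Delta), (40, Beta, 31, Alpha), (40, Lyra, 16, Delta), (40, Lyra, 31, Alpha), (40, Zephyr, 16, Delta), (40, Zephyr, 31, Alpha)}
Projecting to role, aid, mid: {(Beta, 40, 16), (Beta, 40, 31), (Delta, 2, 15), (Delta, 2, 36), (Delta, 2, 5), (Lyra, 2, 15), (Lyra, 2, 36), (Lyra, 2, 5), (Lyra, 40, 16), (Lyra, 40, 31), (Zephyr, 40, 16), (Zephyr, 40, 31)}
Selection aid > mid: {(Beta, 40, 16), (Beta, 40, 31), (Lyra, 40, 16), (Lyra, 40, 31), (Zephyr, 40, 16), (Zephyr, 40, 31)}

{(Beta, 40, 16), (Beta, 40, 31), (Lyra, 40, 16), (Lyra, 40, 31), (Zephyr, 40, 16), (Zephyr, 40, 31)}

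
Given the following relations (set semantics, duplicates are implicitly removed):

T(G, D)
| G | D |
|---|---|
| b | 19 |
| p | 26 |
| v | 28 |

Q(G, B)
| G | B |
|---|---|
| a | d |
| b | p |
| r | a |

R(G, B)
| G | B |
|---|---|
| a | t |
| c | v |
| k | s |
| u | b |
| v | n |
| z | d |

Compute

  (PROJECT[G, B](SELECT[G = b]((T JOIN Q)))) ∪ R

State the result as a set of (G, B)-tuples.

T ⋈ Q (natural join on G): {(b, 19, p)}
Filtering on G = b leaves {(b, 19, p)}.
π[G, B]: project onto (G, B) → {(b, p)}
Set union of the two operands is {(a, t), (b, p), (c, v), (k, s), (u, b), (v, n), (z, d)}.

{(a, t), (b, p), (c, v), (k, s), (u, b), (v, n), (z, d)}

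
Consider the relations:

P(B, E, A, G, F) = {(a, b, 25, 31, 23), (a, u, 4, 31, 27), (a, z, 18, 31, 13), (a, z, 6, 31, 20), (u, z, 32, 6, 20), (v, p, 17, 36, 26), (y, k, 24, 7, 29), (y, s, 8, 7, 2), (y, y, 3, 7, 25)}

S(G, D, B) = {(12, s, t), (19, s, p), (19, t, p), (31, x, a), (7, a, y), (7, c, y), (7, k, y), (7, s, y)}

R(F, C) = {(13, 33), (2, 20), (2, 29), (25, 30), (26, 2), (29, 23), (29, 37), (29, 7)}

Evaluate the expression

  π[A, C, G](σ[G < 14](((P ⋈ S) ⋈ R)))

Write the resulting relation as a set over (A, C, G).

{(24, 23, 7), (24, 37, 7), (24, 7, 7), (3, 30, 7), (8, 20, 7), (8, 29, 7)}

P ⋈ S (natural join on B, G): {(a, b, 25, 31, 23, x), (a, u, 4, 31, 27, x), (a, z, 18, 31, 13, x), (a, z, 6, 31, 20, x), (y, k, 24, 7, 29, a), (y, k, 24, 7, 29, c), (y, k, 24, 7, 29, k), (y, k, 24, 7, 29, s), (y, s, 8, 7, 2, a), (y, s, 8, 7, 2, c), (y, s, 8, 7, 2, k), (y, s, 8, 7, 2, s), (y, y, 3, 7, 25, a), (y, y, 3, 7, 25, c), (y, y, 3, 7, 25, k), (y, y, 3, 7, 25, s)}
(P ⋈ S) ⋈ R (natural join on F): {(a, z, 18, 31, 13, x, 33), (y, k, 24, 7, 29, a, 23), (y, k, 24, 7, 29, a, 37), (y, k, 24, 7, 29, a, 7), (y, k, 24, 7, 29, c, 23), (y, k, 24, 7, 29, c, 37), (y, k, 24, 7, 29, c, 7), (y, k, 24, 7, 29, k, 23), (y, k, 24, 7, 29, k, 37), (y, k, 24, 7, 29, k, 7), (y, k, 24, 7, 29, s, 23), (y, k, 24, 7, 29, s, 37), (y, k, 24, 7, 29, s, 7), (y, s, 8, 7, 2, a, 20), (y, s, 8, 7, 2, a, 29), (y, s, 8, 7, 2, c, 20), (y, s, 8, 7, 2, c, 29), (y, s, 8, 7, 2, k, 20), (y, s, 8, 7, 2, k, 29), (y, s, 8, 7, 2, s, 20), (y, s, 8, 7, 2, s, 29), (y, y, 3, 7, 25, a, 30), (y, y, 3, 7, 25, c, 30), (y, y, 3, 7, 25, k, 30), (y, y, 3, 7, 25, s, 30)}
Apply σ_{G < 14}; surviving tuples: {(y, k, 24, 7, 29, a, 23), (y, k, 24, 7, 29, a, 37), (y, k, 24, 7, 29, a, 7), (y, k, 24, 7, 29, c, 23), (y, k, 24, 7, 29, c, 37), (y, k, 24, 7, 29, c, 7), (y, k, 24, 7, 29, k, 23), (y, k, 24, 7, 29, k, 37), (y, k, 24, 7, 29, k, 7), (y, k, 24, 7, 29, s, 23), (y, k, 24, 7, 29, s, 37), (y, k, 24, 7, 29, s, 7), (y, s, 8, 7, 2, a, 20), (y, s, 8, 7, 2, a, 29), (y, s, 8, 7, 2, c, 20), (y, s, 8, 7, 2, c, 29), (y, s, 8, 7, 2, k, 20), (y, s, 8, 7, 2, k, 29), (y, s, 8, 7, 2, s, 20), (y, s, 8, 7, 2, s, 29), (y, y, 3, 7, 25, a, 30), (y, y, 3, 7, 25, c, 30), (y, y, 3, 7, 25, k, 30), (y, y, 3, 7, 25, s, 30)}
π[A, C, G]: project onto (A, C, G) (18 duplicate(s) eliminated) → {(24, 23, 7), (24, 37, 7), (24, 7, 7), (3, 30, 7), (8, 20, 7), (8, 29, 7)}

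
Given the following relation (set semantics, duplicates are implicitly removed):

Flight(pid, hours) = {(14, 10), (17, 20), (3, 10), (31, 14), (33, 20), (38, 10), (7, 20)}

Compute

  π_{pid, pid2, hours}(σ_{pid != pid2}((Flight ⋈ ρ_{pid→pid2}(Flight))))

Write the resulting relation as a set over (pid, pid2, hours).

ρ[pid→pid2]: schema becomes (pid2, hours); tuples unchanged.
Natural join on hours: {(14, 10, 14), (14, 10, 3), (14, 10, 38), (17, 20, 17), (17, 20, 33), (17, 20, 7), (3, 10, 14), (3, 10, 3), (3, 10, 38), (31, 14, 31), (33, 20, 17), (33, 20, 33), (33, 20, 7), (38, 10, 14), (38, 10, 3), (38, 10, 38), (7, 20, 17), (7, 20, 33), (7, 20, 7)}
Filtering on pid != pid2 leaves {(14, 10, 3), (14, 10, 38), (17, 20, 33), (17, 20, 7), (3, 10, 14), (3, 10, 38), (33, 20, 17), (33, 20, 7), (38, 10, 14), (38, 10, 3), (7, 20, 17), (7, 20, 33)}.
Projecting to pid, pid2, hours: {(14, 3, 10), (14, 38, 10), (17, 33, 20), (17, 7, 20), (3, 14, 10), (3, 38, 10), (33, 17, 20), (33, 7, 20), (38, 14, 10), (38, 3, 10), (7, 17, 20), (7, 33, 20)}

{(14, 3, 10), (14, 38, 10), (17, 33, 20), (17, 7, 20), (3, 14, 10), (3, 38, 10), (33, 17, 20), (33, 7, 20), (38, 14, 10), (38, 3, 10), (7, 17, 20), (7, 33, 20)}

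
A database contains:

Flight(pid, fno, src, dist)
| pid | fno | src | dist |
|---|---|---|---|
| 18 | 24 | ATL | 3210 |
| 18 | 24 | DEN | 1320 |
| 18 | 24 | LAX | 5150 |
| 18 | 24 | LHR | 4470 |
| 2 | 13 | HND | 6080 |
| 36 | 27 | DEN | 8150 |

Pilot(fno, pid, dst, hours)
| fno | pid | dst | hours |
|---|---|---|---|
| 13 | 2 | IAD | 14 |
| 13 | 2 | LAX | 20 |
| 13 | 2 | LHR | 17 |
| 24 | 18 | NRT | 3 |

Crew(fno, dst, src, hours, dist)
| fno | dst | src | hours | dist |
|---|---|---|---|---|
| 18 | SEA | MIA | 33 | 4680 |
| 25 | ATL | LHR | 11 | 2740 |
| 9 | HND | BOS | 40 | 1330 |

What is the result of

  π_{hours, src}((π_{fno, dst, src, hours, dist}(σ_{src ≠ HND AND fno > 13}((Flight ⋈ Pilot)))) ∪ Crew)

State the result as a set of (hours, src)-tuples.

{(11, LHR), (3, ATL), (3, DEN), (3, LAX), (3, LHR), (33, MIA), (40, BOS)}

Natural join on pid, fno: {(18, 24, ATL, 3210, NRT, 3), (18, 24, DEN, 1320, NRT, 3), (18, 24, LAX, 5150, NRT, 3), (18, 24, LHR, 4470, NRT, 3), (2, 13, HND, 6080, IAD, 14), (2, 13, HND, 6080, LAX, 20), (2, 13, HND, 6080, LHR, 17)}
Apply σ_{src ≠ HND AND fno > 13}; surviving tuples: {(18, 24, ATL, 3210, NRT, 3), (18, 24, DEN, 1320, NRT, 3), (18, 24, LAX, 5150, NRT, 3), (18, 24, LHR, 4470, NRT, 3)}
π[fno, dst, src, hours, dist]: project onto (fno, dst, src, hours, dist) → {(24, NRT, ATL, 3, 3210), (24, NRT, DEN, 3, 1320), (24, NRT, LAX, 3, 5150), (24, NRT, LHR, 3, 4470)}
Union: {(24, NRT, ATL, 3, 3210), (24, NRT, DEN, 3, 1320), (24, NRT, LAX, 3, 5150), (24, NRT, LHR, 3, 4470)} with {(18, SEA, MIA, 33, 4680), (25, ATL, LHR, 11, 2740), (9, HND, BOS, 40, 1330)} → {(18, SEA, MIA, 33, 4680), (24, NRT, ATL, 3, 3210), (24, NRT, DEN, 3, 1320), (24, NRT, LAX, 3, 5150), (24, NRT, LHR, 3, 4470), (25, ATL, LHR, 11, 2740), (9, HND, BOS, 40, 1330)}
π[hours, src]: project onto (hours, src) → {(11, LHR), (3, ATL), (3, DEN), (3, LAX), (3, LHR), (33, MIA), (40, BOS)}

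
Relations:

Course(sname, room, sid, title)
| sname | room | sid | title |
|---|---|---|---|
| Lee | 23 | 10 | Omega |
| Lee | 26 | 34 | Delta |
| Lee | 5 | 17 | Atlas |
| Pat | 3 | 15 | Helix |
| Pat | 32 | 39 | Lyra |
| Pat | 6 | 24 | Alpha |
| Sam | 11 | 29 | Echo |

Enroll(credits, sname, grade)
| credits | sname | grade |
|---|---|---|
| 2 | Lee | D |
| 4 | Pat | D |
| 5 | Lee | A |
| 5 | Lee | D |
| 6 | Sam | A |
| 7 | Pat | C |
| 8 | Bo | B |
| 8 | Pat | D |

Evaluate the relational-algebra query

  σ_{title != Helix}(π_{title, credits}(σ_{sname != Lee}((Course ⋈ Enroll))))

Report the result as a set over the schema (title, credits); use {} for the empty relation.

Natural join on sname: {(Lee, 23, 10, Omega, 2, D), (Lee, 23, 10, Omega, 5, A), (Lee, 23, 10, Omega, 5, D), (Lee, 26, 34, Delta, 2, D), (Lee, 26, 34, Delta, 5, A), (Lee, 26, 34, Delta, 5, D), (Lee, 5, 17, Atlas, 2, D), (Lee, 5, 17, Atlas, 5, A), (Lee, 5, 17, Atlas, 5, D), (Pat, 3, 15, Helix, 4, D), (Pat, 3, 15, Helix, 7, C), (Pat, 3, 15, Helix, 8, D), (Pat, 32, 39, Lyra, 4, D), (Pat, 32, 39, Lyra, 7, C), (Pat, 32, 39, Lyra, 8, D), (Pat, 6, 24, Alpha, 4, D), (Pat, 6, 24, Alpha, 7, C), (Pat, 6, 24, Alpha, 8, D), (Sam, 11, 29, Echo, 6, A)}
σ[sname != Lee]: keep tuples satisfying sname != Lee → {(Pat, 3, 15, Helix, 4, D), (Pat, 3, 15, Helix, 7, C), (Pat, 3, 15, Helix, 8, D), (Pat, 32, 39, Lyra, 4, D), (Pat, 32, 39, Lyra, 7, C), (Pat, 32, 39, Lyra, 8, D), (Pat, 6, 24, Alpha, 4, D), (Pat, 6, 24, Alpha, 7, C), (Pat, 6, 24, Alpha, 8, D), (Sam, 11, 29, Echo, 6, A)}
π_{title, credits} gives {(Alpha, 4), (Alpha, 7), (Alpha, 8), (Echo, 6), (Helix, 4), (Helix, 7), (Helix, 8), (Lyra, 4), (Lyra, 7), (Lyra, 8)}.
σ[title != Helix]: keep tuples satisfying title != Helix → {(Alpha, 4), (Alpha, 7), (Alpha, 8), (Echo, 6), (Lyra, 4), (Lyra, 7), (Lyra, 8)}

{(Alpha, 4), (Alpha, 7), (Alpha, 8), (Echo, 6), (Lyra, 4), (Lyra, 7), (Lyra, 8)}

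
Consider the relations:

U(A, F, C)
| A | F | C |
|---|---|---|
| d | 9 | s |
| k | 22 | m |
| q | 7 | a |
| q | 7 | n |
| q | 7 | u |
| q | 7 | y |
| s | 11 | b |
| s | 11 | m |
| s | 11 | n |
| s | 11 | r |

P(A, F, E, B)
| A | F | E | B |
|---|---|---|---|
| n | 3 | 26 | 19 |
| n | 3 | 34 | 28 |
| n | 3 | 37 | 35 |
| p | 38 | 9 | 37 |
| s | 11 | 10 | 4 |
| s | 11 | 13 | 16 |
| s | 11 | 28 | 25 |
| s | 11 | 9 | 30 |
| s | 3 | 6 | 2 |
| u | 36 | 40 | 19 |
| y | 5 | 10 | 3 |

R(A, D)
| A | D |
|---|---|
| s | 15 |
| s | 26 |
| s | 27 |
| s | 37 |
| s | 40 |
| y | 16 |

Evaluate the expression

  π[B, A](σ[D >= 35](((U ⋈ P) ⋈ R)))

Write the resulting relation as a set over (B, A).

Joining U and P on A, F yields {(s, 11, b, 10, 4), (s, 11, b, 13, 16), (s, 11, b, 28, 25), (s, 11, b, 9, 30), (s, 11, m, 10, 4), (s, 11, m, 13, 16), (s, 11, m, 28, 25), (s, 11, m, 9, 30), (s, 11, n, 10, 4), (s, 11, n, 13, 16), (s, 11, n, 28, 25), (s, 11, n, 9, 30), (s, 11, r, 10, 4), (s, 11, r, 13, 16), (s, 11, r, 28, 25), (s, 11, r, 9, 30)}.
Joining (U ⋈ P) and R on A yields {(s, 11, b, 10, 4, 15), (s, 11, b, 10, 4, 26), (s, 11, b, 10, 4, 27), (s, 11, b, 10, 4, 37), (s, 11, b, 10, 4, 40), (s, 11, b, 13, 16, 15), (s, 11, b, 13, 16, 26), (s, 11, b, 13, 16, 27), (s, 11, b, 13, 16, 37), (s, 11, b, 13, 16, 40), (s, 11, b, 28, 25, 15), (s, 11, b, 28, 25, 26), (s, 11, b, 28, 25, 27), (s, 11, b, 28, 25, 37), (s, 11, b, 28, 25, 40), (s, 11, b, 9, 30, 15), (s, 11, b, 9, 30, 26), (s, 11, b, 9, 30, 27), (s, 11, b, 9, 30, 37), (s, 11, b, 9, 30, 40), (s, 11, m, 10, 4, 15), (s, 11, m, 10, 4, 26), (s, 11, m, 10, 4, 27), (s, 11, m, 10, 4, 37), (s, 11, m, 10, 4, 40), (s, 11, m, 13, 16, 15), (s, 11, m, 13, 16, 26), (s, 11, m, 13, 16, 27), (s, 11, m, 13, 16, 37), (s, 11, m, 13, 16, 40), (s, 11, m, 28, 25, 15), (s, 11, m, 28, 25, 26), (s, 11, m, 28, 25, 27), (s, 11, m, 28, 25, 37), (s, 11, m, 28, 25, 40), (s, 11, m, 9, 30, 15), (s, 11, m, 9, 30, 26), (s, 11, m, 9, 30, 27), (s, 11, m, 9, 30, 37), (s, 11, m, 9, 30, 40), (s, 11, n, 10, 4, 15), (s, 11, n, 10, 4, 26), (s, 11, n, 10, 4, 27), (s, 11, n, 10, 4, 37), (s, 11, n, 10, 4, 40), (s, 11, n, 13, 16, 15), (s, 11, n, 13, 16, 26), (s, 11, n, 13, 16, 27), (s, 11, n, 13, 16, 37), (s, 11, n, 13, 16, 40), (s, 11, n, 28, 25, 15), (s, 11, n, 28, 25, 26), (s, 11, n, 28, 25, 27), (s, 11, n, 28, 25, 37), (s, 11, n, 28, 25, 40), (s, 11, n, 9, 30, 15), (s, 11, n, 9, 30, 26), (s, 11, n, 9, 30, 27), (s, 11, n, 9, 30, 37), (s, 11, n, 9, 30, 40), (s, 11, r, 10, 4, 15), (s, 11, r, 10, 4, 26), (s, 11, r, 10, 4, 27), (s, 11, r, 10, 4, 37), (s, 11, r, 10, 4, 40), (s, 11, r, 13, 16, 15), (s, 11, r, 13, 16, 26), (s, 11, r, 13, 16, 27), (s, 11, r, 13, 16, 37), (s, 11, r, 13, 16, 40), (s, 11, r, 28, 25, 15), (s, 11, r, 28, 25, 26), (s, 11, r, 28, 25, 27), (s, 11, r, 28, 25, 37), (s, 11, r, 28, 25, 40), (s, 11, r, 9, 30, 15), (s, 11, r, 9, 30, 26), (s, 11, r, 9, 30, 27), (s, 11, r, 9, 30, 37), (s, 11, r, 9, 30, 40)}.
σ[D >= 35]: keep tuples satisfying D >= 35 → {(s, 11, b, 10, 4, 37), (s, 11, b, 10, 4, 40), (s, 11, b, 13, 16, 37), (s, 11, b, 13, 16, 40), (s, 11, b, 28, 25, 37), (s, 11, b, 28, 25, 40), (s, 11, b, 9, 30, 37), (s, 11, b, 9, 30, 40), (s, 11, m, 10, 4, 37), (s, 11, m, 10, 4, 40), (s, 11, m, 13, 16, 37), (s, 11, m, 13, 16, 40), (s, 11, m, 28, 25, 37), (s, 11, m, 28, 25, 40), (s, 11, m, 9, 30, 37), (s, 11, m, 9, 30, 40), (s, 11, n, 10, 4, 37), (s, 11, n, 10, 4, 40), (s, 11, n, 13, 16, 37), (s, 11, n, 13, 16, 40), (s, 11, n, 28, 25, 37), (s, 11, n, 28, 25, 40), (s, 11, n, 9, 30, 37), (s, 11, n, 9, 30, 40), (s, 11, r, 10, 4, 37), (s, 11, r, 10, 4, 40), (s, 11, r, 13, 16, 37), (s, 11, r, 13, 16, 40), (s, 11, r, 28, 25, 37), (s, 11, r, 28, 25, 40), (s, 11, r, 9, 30, 37), (s, 11, r, 9, 30, 40)}
π[B, A]: project onto (B, A) (28 duplicate(s) eliminated) → {(16, s), (25, s), (30, s), (4, s)}

{(16, s), (25, s), (30, s), (4, s)}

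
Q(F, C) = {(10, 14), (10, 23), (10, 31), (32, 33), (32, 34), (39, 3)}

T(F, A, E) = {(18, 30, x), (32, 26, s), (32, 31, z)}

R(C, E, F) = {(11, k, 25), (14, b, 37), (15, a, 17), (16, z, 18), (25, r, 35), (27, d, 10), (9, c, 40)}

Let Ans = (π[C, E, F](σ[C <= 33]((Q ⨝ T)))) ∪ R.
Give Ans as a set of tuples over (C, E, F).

Q ⋈ T (natural join on F): {(32, 33, 26, s), (32, 33, 31, z), (32, 34, 26, s), (32, 34, 31, z)}
Selection C <= 33: {(32, 33, 26, s), (32, 33, 31, z)}
Keep only column(s) C, E, F: {(33, s, 32), (33, z, 32)}
Set union of the two operands is {(11, k, 25), (14, b, 37), (15, a, 17), (16, z, 18), (25, r, 35), (27, d, 10), (33, s, 32), (33, z, 32), (9, c, 40)}.

{(11, k, 25), (14, b, 37), (15, a, 17), (16, z, 18), (25, r, 35), (27, d, 10), (33, s, 32), (33, z, 32), (9, c, 40)}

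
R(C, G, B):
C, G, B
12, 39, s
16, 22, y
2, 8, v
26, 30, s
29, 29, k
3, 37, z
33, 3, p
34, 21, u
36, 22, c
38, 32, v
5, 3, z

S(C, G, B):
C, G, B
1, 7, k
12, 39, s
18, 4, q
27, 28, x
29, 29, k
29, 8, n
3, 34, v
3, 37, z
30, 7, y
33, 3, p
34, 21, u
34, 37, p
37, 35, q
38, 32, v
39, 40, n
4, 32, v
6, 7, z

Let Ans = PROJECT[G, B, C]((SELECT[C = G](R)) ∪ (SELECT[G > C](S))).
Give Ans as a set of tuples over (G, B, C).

{(28, x, 27), (29, k, 29), (32, v, 4), (34, v, 3), (37, p, 34), (37, z, 3), (39, s, 12), (40, n, 39), (7, k, 1), (7, z, 6)}

Apply σ_{C = G}; surviving tuples: {(29, 29, k)}
Apply σ_{G > C}; surviving tuples: {(1, 7, k), (12, 39, s), (27, 28, x), (3, 34, v), (3, 37, z), (34, 37, p), (39, 40, n), (4, 32, v), (6, 7, z)}
Taking the union: {(1, 7, k), (12, 39, s), (27, 28, x), (29, 29, k), (3, 34, v), (3, 37, z), (34, 37, p), (39, 40, n), (4, 32, v), (6, 7, z)}
π_{G, B, C} gives {(28, x, 27), (29, k, 29), (32, v, 4), (34, v, 3), (37, p, 34), (37, z, 3), (39, s, 12), (40, n, 39), (7, k, 1), (7, z, 6)}.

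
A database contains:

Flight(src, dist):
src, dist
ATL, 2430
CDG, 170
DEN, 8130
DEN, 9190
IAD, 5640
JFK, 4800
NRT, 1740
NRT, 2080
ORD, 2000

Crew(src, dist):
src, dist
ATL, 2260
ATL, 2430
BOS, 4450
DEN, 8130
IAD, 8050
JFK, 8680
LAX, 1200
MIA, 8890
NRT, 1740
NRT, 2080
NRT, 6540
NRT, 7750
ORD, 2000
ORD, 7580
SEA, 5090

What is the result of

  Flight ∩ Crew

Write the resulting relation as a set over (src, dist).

{(ATL, 2430), (DEN, 8130), (NRT, 1740), (NRT, 2080), (ORD, 2000)}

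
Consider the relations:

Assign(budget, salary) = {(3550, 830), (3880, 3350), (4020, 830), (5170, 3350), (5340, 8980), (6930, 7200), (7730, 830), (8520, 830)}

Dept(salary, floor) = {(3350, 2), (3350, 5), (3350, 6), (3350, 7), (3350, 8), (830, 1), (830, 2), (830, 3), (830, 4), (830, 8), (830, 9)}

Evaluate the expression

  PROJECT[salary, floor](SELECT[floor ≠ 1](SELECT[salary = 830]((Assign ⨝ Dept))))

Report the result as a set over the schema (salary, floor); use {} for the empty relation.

Joining Assign and Dept on salary yields {(3550, 830, 1), (3550, 830, 2), (3550, 830, 3), (3550, 830, 4), (3550, 830, 8), (3550, 830, 9), (3880, 3350, 2), (3880, 3350, 5), (3880, 3350, 6), (3880, 3350, 7), (3880, 3350, 8), (4020, 830, 1), (4020, 830, 2), (4020, 830, 3), (4020, 830, 4), (4020, 830, 8), (4020, 830, 9), (5170, 3350, 2), (5170, 3350, 5), (5170, 3350, 6), (5170, 3350, 7), (5170, 3350, 8), (7730, 830, 1), (7730, 830, 2), (7730, 830, 3), (7730, 830, 4), (7730, 830, 8), (7730, 830, 9), (8520, 830, 1), (8520, 830, 2), (8520, 830, 3), (8520, 830, 4), (8520, 830, 8), (8520, 830, 9)}.
Apply σ_{salary = 830}; surviving tuples: {(3550, 830, 1), (3550, 830, 2), (3550, 830, 3), (3550, 830, 4), (3550, 830, 8), (3550, 830, 9), (4020, 830, 1), (4020, 830, 2), (4020, 830, 3), (4020, 830, 4), (4020, 830, 8), (4020, 830, 9), (7730, 830, 1), (7730, 830, 2), (7730, 830, 3), (7730, 830, 4), (7730, 830, 8), (7730, 830, 9), (8520, 830, 1), (8520, 830, 2), (8520, 830, 3), (8520, 830, 4), (8520, 830, 8), (8520, 830, 9)}
Apply σ_{floor ≠ 1}; surviving tuples: {(3550, 830, 2), (3550, 830, 3), (3550, 830, 4), (3550, 830, 8), (3550, 830, 9), (4020, 830, 2), (4020, 830, 3), (4020, 830, 4), (4020, 830, 8), (4020, 830, 9), (7730, 830, 2), (7730, 830, 3), (7730, 830, 4), (7730, 830, 8), (7730, 830, 9), (8520, 830, 2), (8520, 830, 3), (8520, 830, 4), (8520, 830, 8), (8520, 830, 9)}
π[salary, floor]: project onto (salary, floor) (15 duplicate(s) eliminated) → {(830, 2), (830, 3), (830, 4), (830, 8), (830, 9)}

{(830, 2), (830, 3), (830, 4), (830, 8), (830, 9)}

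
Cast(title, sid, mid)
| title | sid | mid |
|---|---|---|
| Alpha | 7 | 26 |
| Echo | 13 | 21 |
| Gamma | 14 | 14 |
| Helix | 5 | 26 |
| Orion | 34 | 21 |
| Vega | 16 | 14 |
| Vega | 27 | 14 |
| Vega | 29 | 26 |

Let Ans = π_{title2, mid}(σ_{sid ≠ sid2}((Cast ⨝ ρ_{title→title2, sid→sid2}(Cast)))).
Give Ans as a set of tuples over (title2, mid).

ρ[title→title2, sid→sid2]: schema becomes (title2, sid2, mid); tuples unchanged.
Natural join on mid: {(Alpha, 7, 26, Alpha, 7), (Alpha, 7, 26, Helix, 5), (Alpha, 7, 26, Vega, 29), (Echo, 13, 21, Echo, 13), (Echo, 13, 21, Orion, 34), (Gamma, 14, 14, Gamma, 14), (Gamma, 14, 14, Vega, 16), (Gamma, 14, 14, Vega, 27), (Helix, 5, 26, Alpha, 7), (Helix, 5, 26, Helix, 5), (Helix, 5, 26, Vega, 29), (Orion, 34, 21, Echo, 13), (Orion, 34, 21, Orion, 34), (Vega, 16, 14, Gamma, 14), (Vega, 16, 14, Vega, 16), (Vega, 16, 14, Vega, 27), (Vega, 27, 14, Gamma, 14), (Vega, 27, 14, Vega, 16), (Vega, 27, 14, Vega, 27), (Vega, 29, 26, Alpha, 7), (Vega, 29, 26, Helix, 5), (Vega, 29, 26, Vega, 29)}
σ[sid ≠ sid2]: keep tuples satisfying sid ≠ sid2 → {(Alpha, 7, 26, Helix, 5), (Alpha, 7, 26, Vega, 29), (Echo, 13, 21, Orion, 34), (Gamma, 14, 14, Vega, 16), (Gamma, 14, 14, Vega, 27), (Helix, 5, 26, Alpha, 7), (Helix, 5, 26, Vega, 29), (Orion, 34, 21, Echo, 13), (Vega, 16, 14, Gamma, 14), (Vega, 16, 14, Vega, 27), (Vega, 27, 14, Gamma, 14), (Vega, 27, 14, Vega, 16), (Vega, 29, 26, Alpha, 7), (Vega, 29, 26, Helix, 5)}
Keep only column(s) title2, mid (7 duplicate(s) eliminated): {(Alpha, 26), (Echo, 21), (Gamma, 14), (Helix, 26), (Orion, 21), (Vega, 14), (Vega, 26)}

{(Alpha, 26), (Echo, 21), (Gamma, 14), (Helix, 26), (Orion, 21), (Vega, 14), (Vega, 26)}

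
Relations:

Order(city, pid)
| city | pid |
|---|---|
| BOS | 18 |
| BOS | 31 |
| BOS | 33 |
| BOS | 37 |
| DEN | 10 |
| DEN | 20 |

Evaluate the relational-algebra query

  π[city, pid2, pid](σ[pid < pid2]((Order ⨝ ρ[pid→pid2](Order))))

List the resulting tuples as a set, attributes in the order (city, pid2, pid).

{(BOS, 31, 18), (BOS, 33, 18), (BOS, 33, 31), (BOS, 37, 18), (BOS, 37, 31), (BOS, 37, 33), (DEN, 20, 10)}

ρ[pid→pid2]: schema becomes (city, pid2); tuples unchanged.
Order ⋈ ρ[pid→pid2](Order) (natural join on city): {(BOS, 18, 18), (BOS, 18, 31), (BOS, 18, 33), (BOS, 18, 37), (BOS, 31, 18), (BOS, 31, 31), (BOS, 31, 33), (BOS, 31, 37), (BOS, 33, 18), (BOS, 33, 31), (BOS, 33, 33), (BOS, 33, 37), (BOS, 37, 18), (BOS, 37, 31), (BOS, 37, 33), (BOS, 37, 37), (DEN, 10, 10), (DEN, 10, 20), (DEN, 20, 10), (DEN, 20, 20)}
Apply σ_{pid < pid2}; surviving tuples: {(BOS, 18, 31), (BOS, 18, 33), (BOS, 18, 37), (BOS, 31, 33), (BOS, 31, 37), (BOS, 33, 37), (DEN, 10, 20)}
π_{city, pid2, pid} gives {(BOS, 31, 18), (BOS, 33, 18), (BOS, 33, 31), (BOS, 37, 18), (BOS, 37, 31), (BOS, 37, 33), (DEN, 20, 10)}.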